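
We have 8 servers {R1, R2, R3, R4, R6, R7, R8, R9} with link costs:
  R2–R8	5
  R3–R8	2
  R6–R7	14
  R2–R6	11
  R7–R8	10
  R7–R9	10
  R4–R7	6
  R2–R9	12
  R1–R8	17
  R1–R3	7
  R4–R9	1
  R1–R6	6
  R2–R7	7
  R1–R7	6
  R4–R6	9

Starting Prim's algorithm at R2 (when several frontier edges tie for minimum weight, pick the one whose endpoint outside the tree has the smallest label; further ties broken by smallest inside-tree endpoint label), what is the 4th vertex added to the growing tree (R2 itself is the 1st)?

Prim, starting at R2.
Step 1: cheapest edge leaving the tree is R2–R8 (5); add R8.
Step 2: cheapest edge leaving the tree is R3–R8 (2); add R3.
Step 3: cheapest edge leaving the tree is R1–R3 (7); add R1.
Step 4: cheapest edge leaving the tree is R1–R6 (6); add R6.
Step 5: cheapest edge leaving the tree is R1–R7 (6); add R7.
Step 6: cheapest edge leaving the tree is R4–R7 (6); add R4.
Step 7: cheapest edge leaving the tree is R4–R9 (1); add R9.
Vertex order: R2, R8, R3, R1, R6, R7, R4, R9. The 4th vertex is R1.

R1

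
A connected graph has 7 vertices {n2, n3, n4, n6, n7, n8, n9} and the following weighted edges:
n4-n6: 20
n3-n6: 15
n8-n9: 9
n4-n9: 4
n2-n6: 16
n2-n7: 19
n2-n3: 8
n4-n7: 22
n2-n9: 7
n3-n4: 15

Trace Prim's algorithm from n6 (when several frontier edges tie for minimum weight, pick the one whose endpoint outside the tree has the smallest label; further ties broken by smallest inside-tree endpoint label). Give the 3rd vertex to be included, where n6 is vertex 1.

Prim's algorithm from n6:
Step 1: frontier [n3-n6 15, n2-n6 16, n4-n6 20] → take n3-n6 (15); add n3.
Step 2: frontier [n2-n3 8, n3-n4 15, n2-n6 16, n4-n6 20] → take n2-n3 (8); add n2.
Step 3: frontier [n2-n9 7, n2-n7 19, n3-n4 15, n4-n6 20] → take n2-n9 (7); add n9.
Step 4: frontier [n2-n7 19, n3-n4 15, n4-n6 20, n4-n9 4, n8-n9 9] → take n4-n9 (4); add n4.
Step 5: frontier [n2-n7 19, n4-n7 22, n8-n9 9] → take n8-n9 (9); add n8.
Step 6: frontier [n2-n7 19, n4-n7 22] → take n2-n7 (19); add n7.
Vertex order: n6, n3, n2, n9, n4, n8, n7. The 3rd vertex is n2.

n2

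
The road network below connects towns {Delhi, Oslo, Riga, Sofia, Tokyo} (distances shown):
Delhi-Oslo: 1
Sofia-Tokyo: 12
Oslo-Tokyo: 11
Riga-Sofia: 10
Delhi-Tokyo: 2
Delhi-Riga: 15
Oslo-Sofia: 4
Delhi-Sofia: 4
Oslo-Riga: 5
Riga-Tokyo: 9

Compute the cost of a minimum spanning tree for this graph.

12

Prim's algorithm from Oslo:
Step 1: cheapest edge leaving the tree is Delhi-Oslo (1); add Delhi.
Step 2: cheapest edge leaving the tree is Delhi-Tokyo (2); add Tokyo.
Step 3: cheapest edge leaving the tree is Delhi-Sofia (4); add Sofia.
Step 4: cheapest edge leaving the tree is Oslo-Riga (5); add Riga.
MST edges: Delhi-Oslo, Delhi-Tokyo, Delhi-Sofia, Oslo-Riga; total weight 1+2+4+5 = 12.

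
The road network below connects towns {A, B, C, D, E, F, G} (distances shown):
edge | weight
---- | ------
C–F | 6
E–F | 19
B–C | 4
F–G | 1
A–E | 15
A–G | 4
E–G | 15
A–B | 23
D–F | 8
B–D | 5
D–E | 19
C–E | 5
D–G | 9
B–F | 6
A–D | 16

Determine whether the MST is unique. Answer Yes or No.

No

Kruskal: consider edges lightest-first.
F–G (1): add — endpoints in different components.
A–G (4): add — endpoints in different components.
B–C (4): add — endpoints in different components.
B–D (5): add — endpoints in different components.
C–E (5): add — endpoints in different components.
B–F (6): add — endpoints in different components.
Non-tree edge C–F has weight 6, equal to the heaviest edge on its tree cycle — swapping gives another MST of the same weight. Not unique.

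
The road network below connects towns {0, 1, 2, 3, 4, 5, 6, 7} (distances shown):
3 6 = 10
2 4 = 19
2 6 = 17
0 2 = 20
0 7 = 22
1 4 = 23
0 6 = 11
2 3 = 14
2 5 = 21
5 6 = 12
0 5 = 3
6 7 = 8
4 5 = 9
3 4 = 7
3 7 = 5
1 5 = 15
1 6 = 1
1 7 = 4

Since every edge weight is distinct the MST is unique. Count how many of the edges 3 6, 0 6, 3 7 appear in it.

1

Kruskal: consider edges lightest-first.
1 6 (1): add — endpoints in different components.
0 5 (3): add — endpoints in different components.
1 7 (4): add — endpoints in different components.
3 7 (5): add — endpoints in different components.
3 4 (7): add — endpoints in different components.
6 7 (8): skip — 6 and 7 already connected.
4 5 (9): add — endpoints in different components.
3 6 (10): skip — 3 and 6 already connected.
0 6 (11): skip — 0 and 6 already connected.
5 6 (12): skip — 5 and 6 already connected.
2 3 (14): add — endpoints in different components.
MST edge set: {1 6, 0 5, 1 7, 3 7, 3 4, 4 5, 2 3}.
Of the listed edges, {3 7} are in the MST → 1.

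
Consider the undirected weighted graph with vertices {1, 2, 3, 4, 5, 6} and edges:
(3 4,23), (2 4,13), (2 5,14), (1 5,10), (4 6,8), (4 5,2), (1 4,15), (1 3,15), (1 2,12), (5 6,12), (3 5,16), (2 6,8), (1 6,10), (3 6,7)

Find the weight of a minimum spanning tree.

35

Grow the tree from 6 using Prim:
Step 1: frontier [3 6 7, 2 6 8, 4 6 8, 1 6 10, 5 6 12] → take 3 6 (7); add 3.
Step 2: frontier [1 3 15, 3 5 16, 3 4 23, 2 6 8, 4 6 8, 1 6 10, 5 6 12] → take 2 6 (8); add 2.
Step 3: frontier [1 2 12, 2 4 13, 2 5 14, 1 3 15, 3 5 16, 3 4 23, 4 6 8, 1 6 10, 5 6 12] → take 4 6 (8); add 4.
Step 4: frontier [1 2 12, 2 5 14, 1 3 15, 3 5 16, 4 5 2, 1 4 15, 1 6 10, 5 6 12] → take 4 5 (2); add 5.
Step 5: frontier [1 2 12, 1 3 15, 1 4 15, 1 5 10, 1 6 10] → take 1 5 (10); add 1.
MST edges: 3 6, 2 6, 4 6, 4 5, 1 5; total weight 7+8+8+2+10 = 35.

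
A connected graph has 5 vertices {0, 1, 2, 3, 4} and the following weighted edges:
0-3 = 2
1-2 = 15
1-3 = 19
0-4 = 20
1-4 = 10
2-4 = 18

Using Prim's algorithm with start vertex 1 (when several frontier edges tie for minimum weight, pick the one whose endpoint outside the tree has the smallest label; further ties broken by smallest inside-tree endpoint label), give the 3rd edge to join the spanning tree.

Grow the tree from 1 using Prim:
Step 1: cheapest edge leaving the tree is 1-4 (10); add 4.
Step 2: cheapest edge leaving the tree is 1-2 (15); add 2.
Step 3: cheapest edge leaving the tree is 1-3 (19); add 3.
Step 4: cheapest edge leaving the tree is 0-3 (2); add 0.
The 3rd edge added is 1-3.

1-3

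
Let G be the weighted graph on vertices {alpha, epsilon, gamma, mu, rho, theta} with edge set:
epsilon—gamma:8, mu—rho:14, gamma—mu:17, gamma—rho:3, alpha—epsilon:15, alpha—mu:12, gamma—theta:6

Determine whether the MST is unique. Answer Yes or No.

Sort edges by weight, then run Kruskal:
gamma—rho (3): add. Components now {gamma,rho} {theta} {mu} {epsilon} {alpha}
gamma—theta (6): add. Components now {gamma,rho,theta} {mu} {epsilon} {alpha}
epsilon—gamma (8): add. Components now {epsilon,gamma,rho,theta} {mu} {alpha}
alpha—mu (12): add. Components now {epsilon,gamma,rho,theta} {alpha,mu}
mu—rho (14): add. Components now {alpha,epsilon,gamma,mu,rho,theta}
Every non-tree edge has weight strictly greater than the heaviest edge on the tree path between its endpoints, so the MST is unique.

Yes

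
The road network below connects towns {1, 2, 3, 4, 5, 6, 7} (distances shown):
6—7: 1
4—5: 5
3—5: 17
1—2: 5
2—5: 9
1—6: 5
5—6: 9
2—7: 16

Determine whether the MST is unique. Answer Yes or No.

Kruskal's algorithm — process edges by increasing weight (ties by edge label):
6—7 (1): add. Components now {1} {2} {3} {4} {5} {6,7}
1—2 (5): add. Components now {1,2} {3} {4} {5} {6,7}
1—6 (5): add. Components now {1,2,6,7} {3} {4} {5}
4—5 (5): add. Components now {1,2,6,7} {3} {4,5}
2—5 (9): add. Components now {1,2,4,5,6,7} {3}
5—6 (9): skip — 5 and 6 already connected.
2—7 (16): skip — 2 and 7 already connected.
3—5 (17): add. Components now {1,2,3,4,5,6,7}
Non-tree edge 5—6 has weight 9, equal to the heaviest edge on its tree cycle — swapping gives another MST of the same weight. Not unique.

No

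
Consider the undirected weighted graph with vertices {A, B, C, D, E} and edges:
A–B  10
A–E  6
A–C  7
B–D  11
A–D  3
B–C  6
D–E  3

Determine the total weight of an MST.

19

Prim, starting at B.
Step 1: frontier [B–C 6, A–B 10, B–D 11] → take B–C (6); add C.
Step 2: frontier [A–B 10, B–D 11, A–C 7] → take A–C (7); add A.
Step 3: frontier [A–D 3, A–E 6, B–D 11] → take A–D (3); add D.
Step 4: frontier [A–E 6, D–E 3] → take D–E (3); add E.
MST edges: B–C, A–C, A–D, D–E; total weight 6+7+3+3 = 19.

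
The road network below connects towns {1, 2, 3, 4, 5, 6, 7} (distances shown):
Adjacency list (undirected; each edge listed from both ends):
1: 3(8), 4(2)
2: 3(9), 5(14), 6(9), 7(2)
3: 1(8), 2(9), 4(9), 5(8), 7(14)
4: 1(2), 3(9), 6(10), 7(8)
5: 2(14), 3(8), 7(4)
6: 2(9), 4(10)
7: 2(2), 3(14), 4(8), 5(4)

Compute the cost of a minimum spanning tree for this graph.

Prim's algorithm from 6:
Step 1: frontier [2-6 9, 4-6 10] → take 2-6 (9); add 2.
Step 2: frontier [2-7 2, 2-3 9, 2-5 14, 4-6 10] → take 2-7 (2); add 7.
Step 3: frontier [2-3 9, 2-5 14, 4-6 10, 5-7 4, 4-7 8, 3-7 14] → take 5-7 (4); add 5.
Step 4: frontier [2-3 9, 3-5 8, 4-6 10, 4-7 8, 3-7 14] → take 3-5 (8); add 3.
Step 5: frontier [1-3 8, 3-4 9, 4-6 10, 4-7 8] → take 1-3 (8); add 1.
Step 6: frontier [1-4 2, 3-4 9, 4-6 10, 4-7 8] → take 1-4 (2); add 4.
MST edges: 2-6, 2-7, 5-7, 3-5, 1-3, 1-4; total weight 9+2+4+8+8+2 = 33.

33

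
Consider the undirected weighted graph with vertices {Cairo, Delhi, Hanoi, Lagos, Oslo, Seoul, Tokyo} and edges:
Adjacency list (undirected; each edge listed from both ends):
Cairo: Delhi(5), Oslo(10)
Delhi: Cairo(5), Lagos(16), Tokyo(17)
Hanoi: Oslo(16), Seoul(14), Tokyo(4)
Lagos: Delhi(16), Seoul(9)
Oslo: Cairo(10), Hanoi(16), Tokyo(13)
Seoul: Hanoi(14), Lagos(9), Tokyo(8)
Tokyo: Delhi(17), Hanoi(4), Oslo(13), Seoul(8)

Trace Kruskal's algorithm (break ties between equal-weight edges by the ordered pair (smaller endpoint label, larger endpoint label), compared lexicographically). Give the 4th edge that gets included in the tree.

Lagos-Seoul

Kruskal: consider edges lightest-first.
Hanoi—Tokyo (4): add. Components now {Lagos} {Hanoi,Tokyo} {Cairo} {Delhi} {Seoul} {Oslo}
Cairo—Delhi (5): add. Components now {Lagos} {Hanoi,Tokyo} {Cairo,Delhi} {Seoul} {Oslo}
Seoul—Tokyo (8): add. Components now {Lagos} {Hanoi,Seoul,Tokyo} {Cairo,Delhi} {Oslo}
Lagos—Seoul (9): add. Components now {Hanoi,Lagos,Seoul,Tokyo} {Cairo,Delhi} {Oslo}
Cairo—Oslo (10): add. Components now {Hanoi,Lagos,Seoul,Tokyo} {Cairo,Delhi,Oslo}
Oslo—Tokyo (13): add. Components now {Cairo,Delhi,Hanoi,Lagos,Oslo,Seoul,Tokyo}
The 4th edge added is Lagos—Seoul.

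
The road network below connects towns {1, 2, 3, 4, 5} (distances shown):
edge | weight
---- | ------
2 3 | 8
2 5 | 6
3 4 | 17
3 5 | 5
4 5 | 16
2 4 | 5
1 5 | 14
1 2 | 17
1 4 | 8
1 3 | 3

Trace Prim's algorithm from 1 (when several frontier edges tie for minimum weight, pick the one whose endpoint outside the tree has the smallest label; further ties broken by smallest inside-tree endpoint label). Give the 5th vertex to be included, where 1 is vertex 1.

Prim, starting at 1.
Step 1: frontier [1 3 3, 1 4 8, 1 5 14, 1 2 17] → take 1 3 (3); add 3.
Step 2: frontier [1 4 8, 1 5 14, 1 2 17, 3 5 5, 2 3 8, 3 4 17] → take 3 5 (5); add 5.
Step 3: frontier [1 4 8, 1 2 17, 2 3 8, 3 4 17, 2 5 6, 4 5 16] → take 2 5 (6); add 2.
Step 4: frontier [1 4 8, 2 4 5, 3 4 17, 4 5 16] → take 2 4 (5); add 4.
Vertex order: 1, 3, 5, 2, 4. The 5th vertex is 4.

4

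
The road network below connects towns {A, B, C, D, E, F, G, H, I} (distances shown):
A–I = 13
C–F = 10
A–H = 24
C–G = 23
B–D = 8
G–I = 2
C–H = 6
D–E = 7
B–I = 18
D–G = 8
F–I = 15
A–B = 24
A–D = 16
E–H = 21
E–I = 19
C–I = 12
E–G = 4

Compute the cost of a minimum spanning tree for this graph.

Grow the tree from C using Prim:
Step 1: cheapest edge leaving the tree is C–H (6); add H.
Step 2: cheapest edge leaving the tree is C–F (10); add F.
Step 3: cheapest edge leaving the tree is C–I (12); add I.
Step 4: cheapest edge leaving the tree is G–I (2); add G.
Step 5: cheapest edge leaving the tree is E–G (4); add E.
Step 6: cheapest edge leaving the tree is D–E (7); add D.
Step 7: cheapest edge leaving the tree is B–D (8); add B.
Step 8: cheapest edge leaving the tree is A–I (13); add A.
MST edges: C–H, C–F, C–I, G–I, E–G, D–E, B–D, A–I; total weight 6+10+12+2+4+7+8+13 = 62.

62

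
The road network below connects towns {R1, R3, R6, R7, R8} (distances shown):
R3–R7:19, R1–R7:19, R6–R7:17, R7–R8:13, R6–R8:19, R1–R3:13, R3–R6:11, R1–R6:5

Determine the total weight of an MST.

Kruskal's algorithm — process edges by increasing weight (ties by edge label):
R1–R6 (5): add — endpoints in different components.
R3–R6 (11): add — endpoints in different components.
R1–R3 (13): skip — R3 and R1 already connected.
R7–R8 (13): add — endpoints in different components.
R6–R7 (17): add — endpoints in different components.
MST edges: R1–R6, R3–R6, R7–R8, R6–R7; total weight 5+11+13+17 = 46.

46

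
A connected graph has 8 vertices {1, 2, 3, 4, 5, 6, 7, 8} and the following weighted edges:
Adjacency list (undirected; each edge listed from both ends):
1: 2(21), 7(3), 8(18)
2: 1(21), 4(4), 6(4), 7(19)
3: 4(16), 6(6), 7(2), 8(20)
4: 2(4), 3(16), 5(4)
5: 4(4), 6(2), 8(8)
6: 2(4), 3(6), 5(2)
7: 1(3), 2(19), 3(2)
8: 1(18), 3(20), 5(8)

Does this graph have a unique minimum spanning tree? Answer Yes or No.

Kruskal: consider edges lightest-first.
3—7 (2): add — endpoints in different components.
5—6 (2): add — endpoints in different components.
1—7 (3): add — endpoints in different components.
2—4 (4): add — endpoints in different components.
2—6 (4): add — endpoints in different components.
4—5 (4): skip — 4 and 5 already connected.
3—6 (6): add — endpoints in different components.
5—8 (8): add — endpoints in different components.
Non-tree edge 4—5 has weight 4, equal to the heaviest edge on its tree cycle — swapping gives another MST of the same weight. Not unique.

No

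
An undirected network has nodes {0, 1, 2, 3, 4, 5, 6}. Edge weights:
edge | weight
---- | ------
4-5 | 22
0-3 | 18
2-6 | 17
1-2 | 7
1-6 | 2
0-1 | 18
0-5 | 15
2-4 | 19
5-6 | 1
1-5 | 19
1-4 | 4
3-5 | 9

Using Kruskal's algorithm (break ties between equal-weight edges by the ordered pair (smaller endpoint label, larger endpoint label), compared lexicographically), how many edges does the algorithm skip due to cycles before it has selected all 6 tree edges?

Kruskal's algorithm — process edges by increasing weight (ties by edge label):
5-6 (1): add — endpoints in different components.
1-6 (2): add — endpoints in different components.
1-4 (4): add — endpoints in different components.
1-2 (7): add — endpoints in different components.
3-5 (9): add — endpoints in different components.
0-5 (15): add — endpoints in different components.
Edges rejected before the tree was complete: 0.

0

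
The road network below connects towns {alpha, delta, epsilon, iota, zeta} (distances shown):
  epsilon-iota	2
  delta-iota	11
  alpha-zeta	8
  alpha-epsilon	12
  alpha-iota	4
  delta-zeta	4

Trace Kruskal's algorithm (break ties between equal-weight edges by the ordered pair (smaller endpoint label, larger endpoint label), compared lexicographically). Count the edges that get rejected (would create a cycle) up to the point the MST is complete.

Sort edges by weight, then run Kruskal:
epsilon-iota (2): add — endpoints in different components.
alpha-iota (4): add — endpoints in different components.
delta-zeta (4): add — endpoints in different components.
alpha-zeta (8): add — endpoints in different components.
Edges rejected before the tree was complete: 0.

0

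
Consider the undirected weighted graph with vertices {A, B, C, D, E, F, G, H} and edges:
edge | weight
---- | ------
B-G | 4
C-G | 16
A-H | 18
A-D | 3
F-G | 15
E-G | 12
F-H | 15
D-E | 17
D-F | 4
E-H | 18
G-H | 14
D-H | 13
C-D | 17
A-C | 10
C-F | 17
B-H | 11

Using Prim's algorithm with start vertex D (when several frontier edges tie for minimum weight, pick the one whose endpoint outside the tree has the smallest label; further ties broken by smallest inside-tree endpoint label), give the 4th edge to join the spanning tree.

Grow the tree from D using Prim:
Step 1: cheapest edge leaving the tree is A-D (3); add A.
Step 2: cheapest edge leaving the tree is D-F (4); add F.
Step 3: cheapest edge leaving the tree is A-C (10); add C.
Step 4: cheapest edge leaving the tree is D-H (13); add H.
Step 5: cheapest edge leaving the tree is B-H (11); add B.
Step 6: cheapest edge leaving the tree is B-G (4); add G.
Step 7: cheapest edge leaving the tree is E-G (12); add E.
The 4th edge added is D-H.

D-H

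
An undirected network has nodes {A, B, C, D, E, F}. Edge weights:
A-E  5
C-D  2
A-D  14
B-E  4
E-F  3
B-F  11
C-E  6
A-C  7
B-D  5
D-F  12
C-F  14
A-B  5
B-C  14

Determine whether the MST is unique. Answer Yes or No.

Kruskal: consider edges lightest-first.
C-D (2): add. Components now {A} {B} {C,D} {E} {F}
E-F (3): add. Components now {A} {B} {C,D} {E,F}
B-E (4): add. Components now {A} {B,E,F} {C,D}
A-B (5): add. Components now {A,B,E,F} {C,D}
A-E (5): skip — A and E already connected.
B-D (5): add. Components now {A,B,C,D,E,F}
Non-tree edge A-E has weight 5, equal to the heaviest edge on its tree cycle — swapping gives another MST of the same weight. Not unique.

No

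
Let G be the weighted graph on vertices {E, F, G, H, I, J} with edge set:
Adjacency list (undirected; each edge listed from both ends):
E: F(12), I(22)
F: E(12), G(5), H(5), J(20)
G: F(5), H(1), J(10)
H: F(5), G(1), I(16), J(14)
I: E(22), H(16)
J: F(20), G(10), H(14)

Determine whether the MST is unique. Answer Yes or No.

Kruskal: consider edges lightest-first.
G-H (1): add. Components now {E} {F} {G,H} {I} {J}
F-G (5): add. Components now {E} {F,G,H} {I} {J}
F-H (5): skip — F and H already connected.
G-J (10): add. Components now {E} {F,G,H,J} {I}
E-F (12): add. Components now {E,F,G,H,J} {I}
H-J (14): skip — H and J already connected.
H-I (16): add. Components now {E,F,G,H,I,J}
Non-tree edge F-H has weight 5, equal to the heaviest edge on its tree cycle — swapping gives another MST of the same weight. Not unique.

No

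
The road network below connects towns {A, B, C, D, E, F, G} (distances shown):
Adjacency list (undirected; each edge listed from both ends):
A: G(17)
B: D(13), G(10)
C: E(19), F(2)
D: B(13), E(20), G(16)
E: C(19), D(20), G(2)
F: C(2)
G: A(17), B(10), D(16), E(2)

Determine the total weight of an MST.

Prim's algorithm from G:
Step 1: frontier [E-G 2, B-G 10, D-G 16, A-G 17] → take E-G (2); add E.
Step 2: frontier [C-E 19, D-E 20, B-G 10, D-G 16, A-G 17] → take B-G (10); add B.
Step 3: frontier [B-D 13, C-E 19, D-E 20, D-G 16, A-G 17] → take B-D (13); add D.
Step 4: frontier [C-E 19, A-G 17] → take A-G (17); add A.
Step 5: frontier [C-E 19] → take C-E (19); add C.
Step 6: frontier [C-F 2] → take C-F (2); add F.
MST edges: E-G, B-G, B-D, A-G, C-E, C-F; total weight 2+10+13+17+19+2 = 63.

63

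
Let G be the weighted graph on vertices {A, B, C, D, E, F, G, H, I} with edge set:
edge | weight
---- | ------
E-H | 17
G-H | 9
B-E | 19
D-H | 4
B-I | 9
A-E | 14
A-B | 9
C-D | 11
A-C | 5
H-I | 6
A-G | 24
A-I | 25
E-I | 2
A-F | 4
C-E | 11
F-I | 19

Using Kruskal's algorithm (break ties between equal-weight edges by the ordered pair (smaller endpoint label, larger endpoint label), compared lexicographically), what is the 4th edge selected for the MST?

Sort edges by weight, then run Kruskal:
E-I (2): add — endpoints in different components.
A-F (4): add — endpoints in different components.
D-H (4): add — endpoints in different components.
A-C (5): add — endpoints in different components.
H-I (6): add — endpoints in different components.
A-B (9): add — endpoints in different components.
B-I (9): add — endpoints in different components.
G-H (9): add — endpoints in different components.
The 4th edge added is A-C.

A-C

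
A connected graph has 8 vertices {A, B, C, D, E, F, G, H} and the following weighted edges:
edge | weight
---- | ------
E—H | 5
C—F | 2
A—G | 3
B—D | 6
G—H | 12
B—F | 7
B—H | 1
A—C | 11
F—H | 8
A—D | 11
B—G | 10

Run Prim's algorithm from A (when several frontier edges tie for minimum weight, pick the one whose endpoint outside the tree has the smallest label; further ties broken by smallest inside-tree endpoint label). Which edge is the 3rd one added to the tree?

B-H

Prim, starting at A.
Step 1: frontier [A—G 3, A—C 11, A—D 11] → take A—G (3); add G.
Step 2: frontier [A—C 11, A—D 11, B—G 10, G—H 12] → take B—G (10); add B.
Step 3: frontier [A—C 11, A—D 11, B—H 1, B—D 6, B—F 7, G—H 12] → take B—H (1); add H.
Step 4: frontier [A—C 11, A—D 11, B—D 6, B—F 7, E—H 5, F—H 8] → take E—H (5); add E.
Step 5: frontier [A—C 11, A—D 11, B—D 6, B—F 7, F—H 8] → take B—D (6); add D.
Step 6: frontier [A—C 11, B—F 7, F—H 8] → take B—F (7); add F.
Step 7: frontier [A—C 11, C—F 2] → take C—F (2); add C.
The 3rd edge added is B—H.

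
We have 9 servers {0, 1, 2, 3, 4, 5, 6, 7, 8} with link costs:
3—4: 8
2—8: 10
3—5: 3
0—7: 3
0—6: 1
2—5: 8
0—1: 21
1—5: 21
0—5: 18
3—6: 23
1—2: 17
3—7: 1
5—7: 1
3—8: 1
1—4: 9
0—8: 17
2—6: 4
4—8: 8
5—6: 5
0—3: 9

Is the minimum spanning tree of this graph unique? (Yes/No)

Kruskal's algorithm — process edges by increasing weight (ties by edge label):
0—6 (1): add — endpoints in different components.
3—7 (1): add — endpoints in different components.
3—8 (1): add — endpoints in different components.
5—7 (1): add — endpoints in different components.
0—7 (3): add — endpoints in different components.
3—5 (3): skip — 3 and 5 already connected.
2—6 (4): add — endpoints in different components.
5—6 (5): skip — 5 and 6 already connected.
2—5 (8): skip — 2 and 5 already connected.
3—4 (8): add — endpoints in different components.
4—8 (8): skip — 4 and 8 already connected.
0—3 (9): skip — 0 and 3 already connected.
1—4 (9): add — endpoints in different components.
Non-tree edge 4—8 has weight 8, equal to the heaviest edge on its tree cycle — swapping gives another MST of the same weight. Not unique.

No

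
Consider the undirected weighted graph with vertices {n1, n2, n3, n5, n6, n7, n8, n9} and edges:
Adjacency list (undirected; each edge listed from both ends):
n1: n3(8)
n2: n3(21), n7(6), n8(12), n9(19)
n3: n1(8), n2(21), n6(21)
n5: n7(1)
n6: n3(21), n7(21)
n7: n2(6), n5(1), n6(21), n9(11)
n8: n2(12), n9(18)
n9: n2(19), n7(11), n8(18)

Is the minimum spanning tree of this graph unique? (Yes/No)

Kruskal: consider edges lightest-first.
n5–n7 (1): add — endpoints in different components.
n2–n7 (6): add — endpoints in different components.
n1–n3 (8): add — endpoints in different components.
n7–n9 (11): add — endpoints in different components.
n2–n8 (12): add — endpoints in different components.
n8–n9 (18): skip — n8 and n9 already connected.
n2–n9 (19): skip — n2 and n9 already connected.
n2–n3 (21): add — endpoints in different components.
n3–n6 (21): add — endpoints in different components.
Non-tree edge n6–n7 has weight 21, equal to the heaviest edge on its tree cycle — swapping gives another MST of the same weight. Not unique.

No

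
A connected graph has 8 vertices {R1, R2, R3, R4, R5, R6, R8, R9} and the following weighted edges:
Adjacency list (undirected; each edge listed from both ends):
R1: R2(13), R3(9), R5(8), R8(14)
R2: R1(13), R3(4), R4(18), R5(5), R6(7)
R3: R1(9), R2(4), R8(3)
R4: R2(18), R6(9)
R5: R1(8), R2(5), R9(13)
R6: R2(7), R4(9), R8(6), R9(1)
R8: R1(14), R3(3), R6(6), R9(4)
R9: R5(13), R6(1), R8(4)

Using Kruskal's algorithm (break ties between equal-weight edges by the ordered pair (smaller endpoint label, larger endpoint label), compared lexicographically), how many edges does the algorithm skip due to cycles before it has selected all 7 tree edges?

3

Kruskal's algorithm — process edges by increasing weight (ties by edge label):
R6-R9 (1): add — endpoints in different components.
R3-R8 (3): add — endpoints in different components.
R2-R3 (4): add — endpoints in different components.
R8-R9 (4): add — endpoints in different components.
R2-R5 (5): add — endpoints in different components.
R6-R8 (6): skip — R6 and R8 already connected.
R2-R6 (7): skip — R6 and R2 already connected.
R1-R5 (8): add — endpoints in different components.
R1-R3 (9): skip — R3 and R1 already connected.
R4-R6 (9): add — endpoints in different components.
Edges rejected before the tree was complete: 3.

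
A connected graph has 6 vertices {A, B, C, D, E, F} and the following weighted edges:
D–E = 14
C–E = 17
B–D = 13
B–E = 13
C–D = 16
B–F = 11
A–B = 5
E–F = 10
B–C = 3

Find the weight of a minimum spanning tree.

42

Kruskal's algorithm — process edges by increasing weight (ties by edge label):
B–C (3): add. Components now {A} {B,C} {D} {E} {F}
A–B (5): add. Components now {A,B,C} {D} {E} {F}
E–F (10): add. Components now {A,B,C} {D} {E,F}
B–F (11): add. Components now {A,B,C,E,F} {D}
B–D (13): add. Components now {A,B,C,D,E,F}
MST edges: B–C, A–B, E–F, B–F, B–D; total weight 3+5+10+11+13 = 42.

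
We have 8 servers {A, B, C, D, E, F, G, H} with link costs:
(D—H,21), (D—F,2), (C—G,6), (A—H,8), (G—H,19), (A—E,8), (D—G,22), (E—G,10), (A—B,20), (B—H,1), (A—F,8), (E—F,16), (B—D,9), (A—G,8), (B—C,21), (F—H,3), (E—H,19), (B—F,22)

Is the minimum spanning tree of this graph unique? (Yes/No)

No

Kruskal's algorithm — process edges by increasing weight (ties by edge label):
B—H (1): add — endpoints in different components.
D—F (2): add — endpoints in different components.
F—H (3): add — endpoints in different components.
C—G (6): add — endpoints in different components.
A—E (8): add — endpoints in different components.
A—F (8): add — endpoints in different components.
A—G (8): add — endpoints in different components.
Non-tree edge A—H has weight 8, equal to the heaviest edge on its tree cycle — swapping gives another MST of the same weight. Not unique.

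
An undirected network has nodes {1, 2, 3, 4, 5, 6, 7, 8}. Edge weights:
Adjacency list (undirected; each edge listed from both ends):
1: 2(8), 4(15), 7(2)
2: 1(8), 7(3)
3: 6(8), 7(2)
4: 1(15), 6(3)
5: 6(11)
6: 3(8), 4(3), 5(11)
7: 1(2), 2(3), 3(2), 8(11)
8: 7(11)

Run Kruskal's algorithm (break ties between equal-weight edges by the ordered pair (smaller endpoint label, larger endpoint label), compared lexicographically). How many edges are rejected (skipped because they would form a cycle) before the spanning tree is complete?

1

Kruskal: consider edges lightest-first.
1-7 (2): add — endpoints in different components.
3-7 (2): add — endpoints in different components.
2-7 (3): add — endpoints in different components.
4-6 (3): add — endpoints in different components.
1-2 (8): skip — 1 and 2 already connected.
3-6 (8): add — endpoints in different components.
5-6 (11): add — endpoints in different components.
7-8 (11): add — endpoints in different components.
Edges rejected before the tree was complete: 1.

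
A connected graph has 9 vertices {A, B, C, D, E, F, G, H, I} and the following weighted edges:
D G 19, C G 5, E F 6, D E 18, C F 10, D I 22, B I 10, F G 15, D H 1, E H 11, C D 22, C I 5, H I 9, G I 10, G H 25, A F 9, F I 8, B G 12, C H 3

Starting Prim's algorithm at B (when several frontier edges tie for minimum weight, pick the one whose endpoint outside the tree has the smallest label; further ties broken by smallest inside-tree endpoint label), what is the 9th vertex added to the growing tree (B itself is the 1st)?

Prim, starting at B.
Step 1: cheapest edge leaving the tree is B I (10); add I.
Step 2: cheapest edge leaving the tree is C I (5); add C.
Step 3: cheapest edge leaving the tree is C H (3); add H.
Step 4: cheapest edge leaving the tree is D H (1); add D.
Step 5: cheapest edge leaving the tree is C G (5); add G.
Step 6: cheapest edge leaving the tree is F I (8); add F.
Step 7: cheapest edge leaving the tree is E F (6); add E.
Step 8: cheapest edge leaving the tree is A F (9); add A.
Vertex order: B, I, C, H, D, G, F, E, A. The 9th vertex is A.

A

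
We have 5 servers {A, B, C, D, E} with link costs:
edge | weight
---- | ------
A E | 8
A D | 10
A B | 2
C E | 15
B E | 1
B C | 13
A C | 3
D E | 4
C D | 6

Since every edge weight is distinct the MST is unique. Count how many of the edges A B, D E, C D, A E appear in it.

Kruskal: consider edges lightest-first.
B E (1): add — endpoints in different components.
A B (2): add — endpoints in different components.
A C (3): add — endpoints in different components.
D E (4): add — endpoints in different components.
MST edge set: {B E, A B, A C, D E}.
Of the listed edges, {A B, D E} are in the MST → 2.

2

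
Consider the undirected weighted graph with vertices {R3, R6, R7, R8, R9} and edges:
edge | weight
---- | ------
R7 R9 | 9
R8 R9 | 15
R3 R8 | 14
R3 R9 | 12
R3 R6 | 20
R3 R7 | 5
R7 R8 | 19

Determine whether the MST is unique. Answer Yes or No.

Yes

Sort edges by weight, then run Kruskal:
R3 R7 (5): add — endpoints in different components.
R7 R9 (9): add — endpoints in different components.
R3 R9 (12): skip — R3 and R9 already connected.
R3 R8 (14): add — endpoints in different components.
R8 R9 (15): skip — R8 and R9 already connected.
R7 R8 (19): skip — R8 and R7 already connected.
R3 R6 (20): add — endpoints in different components.
Every non-tree edge has weight strictly greater than the heaviest edge on the tree path between its endpoints, so the MST is unique.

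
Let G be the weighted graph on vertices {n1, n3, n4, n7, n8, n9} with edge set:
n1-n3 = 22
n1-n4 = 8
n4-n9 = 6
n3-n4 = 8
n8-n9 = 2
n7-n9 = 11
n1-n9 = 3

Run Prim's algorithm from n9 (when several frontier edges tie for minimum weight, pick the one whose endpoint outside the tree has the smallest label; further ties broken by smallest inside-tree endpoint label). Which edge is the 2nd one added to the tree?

n1-n9

Prim's algorithm from n9:
Step 1: frontier [n8-n9 2, n1-n9 3, n4-n9 6, n7-n9 11] → take n8-n9 (2); add n8.
Step 2: frontier [n1-n9 3, n4-n9 6, n7-n9 11] → take n1-n9 (3); add n1.
Step 3: frontier [n1-n4 8, n1-n3 22, n4-n9 6, n7-n9 11] → take n4-n9 (6); add n4.
Step 4: frontier [n1-n3 22, n3-n4 8, n7-n9 11] → take n3-n4 (8); add n3.
Step 5: frontier [n7-n9 11] → take n7-n9 (11); add n7.
The 2nd edge added is n1-n9.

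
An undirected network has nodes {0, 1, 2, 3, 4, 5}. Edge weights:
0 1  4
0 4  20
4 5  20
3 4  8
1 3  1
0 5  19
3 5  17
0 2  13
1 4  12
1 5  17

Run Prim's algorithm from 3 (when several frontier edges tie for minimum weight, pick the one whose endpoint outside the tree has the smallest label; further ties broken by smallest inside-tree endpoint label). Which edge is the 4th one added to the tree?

0-2

Grow the tree from 3 using Prim:
Step 1: frontier [1 3 1, 3 4 8, 3 5 17] → take 1 3 (1); add 1.
Step 2: frontier [0 1 4, 1 4 12, 1 5 17, 3 4 8, 3 5 17] → take 0 1 (4); add 0.
Step 3: frontier [0 2 13, 0 5 19, 0 4 20, 1 4 12, 1 5 17, 3 4 8, 3 5 17] → take 3 4 (8); add 4.
Step 4: frontier [0 2 13, 0 5 19, 1 5 17, 3 5 17, 4 5 20] → take 0 2 (13); add 2.
Step 5: frontier [0 5 19, 1 5 17, 3 5 17, 4 5 20] → take 1 5 (17); add 5.
The 4th edge added is 0 2.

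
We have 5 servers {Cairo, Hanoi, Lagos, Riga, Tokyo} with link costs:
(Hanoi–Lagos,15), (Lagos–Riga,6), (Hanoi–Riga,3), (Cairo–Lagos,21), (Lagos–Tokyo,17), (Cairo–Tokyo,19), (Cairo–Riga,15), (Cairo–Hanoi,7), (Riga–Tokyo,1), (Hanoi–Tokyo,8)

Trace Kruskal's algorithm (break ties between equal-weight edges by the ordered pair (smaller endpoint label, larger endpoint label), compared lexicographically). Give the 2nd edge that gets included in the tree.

Hanoi-Riga

Sort edges by weight, then run Kruskal:
Riga–Tokyo (1): add — endpoints in different components.
Hanoi–Riga (3): add — endpoints in different components.
Lagos–Riga (6): add — endpoints in different components.
Cairo–Hanoi (7): add — endpoints in different components.
The 2nd edge added is Hanoi–Riga.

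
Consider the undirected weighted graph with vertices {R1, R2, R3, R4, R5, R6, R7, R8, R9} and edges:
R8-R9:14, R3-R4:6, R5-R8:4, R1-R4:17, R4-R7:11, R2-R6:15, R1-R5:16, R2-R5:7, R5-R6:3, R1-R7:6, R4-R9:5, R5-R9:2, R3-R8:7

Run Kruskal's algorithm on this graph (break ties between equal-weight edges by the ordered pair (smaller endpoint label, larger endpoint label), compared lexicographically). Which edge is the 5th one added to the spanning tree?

R1-R7

Sort edges by weight, then run Kruskal:
R5-R9 (2): add — endpoints in different components.
R5-R6 (3): add — endpoints in different components.
R5-R8 (4): add — endpoints in different components.
R4-R9 (5): add — endpoints in different components.
R1-R7 (6): add — endpoints in different components.
R3-R4 (6): add — endpoints in different components.
R2-R5 (7): add — endpoints in different components.
R3-R8 (7): skip — R3 and R8 already connected.
R4-R7 (11): add — endpoints in different components.
The 5th edge added is R1-R7.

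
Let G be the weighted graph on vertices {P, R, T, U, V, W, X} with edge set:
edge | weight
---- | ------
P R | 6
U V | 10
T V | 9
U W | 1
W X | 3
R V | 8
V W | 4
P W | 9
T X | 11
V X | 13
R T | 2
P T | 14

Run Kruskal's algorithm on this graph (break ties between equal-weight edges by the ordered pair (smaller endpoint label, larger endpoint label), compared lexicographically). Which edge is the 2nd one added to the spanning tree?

R-T

Kruskal's algorithm — process edges by increasing weight (ties by edge label):
U W (1): add — endpoints in different components.
R T (2): add — endpoints in different components.
W X (3): add — endpoints in different components.
V W (4): add — endpoints in different components.
P R (6): add — endpoints in different components.
R V (8): add — endpoints in different components.
The 2nd edge added is R T.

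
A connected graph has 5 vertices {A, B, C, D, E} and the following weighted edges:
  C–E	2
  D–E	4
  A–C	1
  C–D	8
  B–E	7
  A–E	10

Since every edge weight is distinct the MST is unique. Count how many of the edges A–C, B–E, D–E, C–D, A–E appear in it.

3

Kruskal: consider edges lightest-first.
A–C (1): add — endpoints in different components.
C–E (2): add — endpoints in different components.
D–E (4): add — endpoints in different components.
B–E (7): add — endpoints in different components.
MST edge set: {A–C, C–E, D–E, B–E}.
Of the listed edges, {A–C, B–E, D–E} are in the MST → 3.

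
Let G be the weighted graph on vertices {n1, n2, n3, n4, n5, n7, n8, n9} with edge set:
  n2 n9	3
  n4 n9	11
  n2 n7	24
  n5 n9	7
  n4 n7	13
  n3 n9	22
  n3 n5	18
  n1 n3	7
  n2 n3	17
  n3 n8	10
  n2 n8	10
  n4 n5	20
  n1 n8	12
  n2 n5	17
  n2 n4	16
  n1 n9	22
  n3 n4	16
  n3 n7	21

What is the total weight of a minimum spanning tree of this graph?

61

Prim's algorithm from n5:
Step 1: cheapest edge leaving the tree is n5 n9 (7); add n9.
Step 2: cheapest edge leaving the tree is n2 n9 (3); add n2.
Step 3: cheapest edge leaving the tree is n2 n8 (10); add n8.
Step 4: cheapest edge leaving the tree is n3 n8 (10); add n3.
Step 5: cheapest edge leaving the tree is n1 n3 (7); add n1.
Step 6: cheapest edge leaving the tree is n4 n9 (11); add n4.
Step 7: cheapest edge leaving the tree is n4 n7 (13); add n7.
MST edges: n5 n9, n2 n9, n2 n8, n3 n8, n1 n3, n4 n9, n4 n7; total weight 7+3+10+10+7+11+13 = 61.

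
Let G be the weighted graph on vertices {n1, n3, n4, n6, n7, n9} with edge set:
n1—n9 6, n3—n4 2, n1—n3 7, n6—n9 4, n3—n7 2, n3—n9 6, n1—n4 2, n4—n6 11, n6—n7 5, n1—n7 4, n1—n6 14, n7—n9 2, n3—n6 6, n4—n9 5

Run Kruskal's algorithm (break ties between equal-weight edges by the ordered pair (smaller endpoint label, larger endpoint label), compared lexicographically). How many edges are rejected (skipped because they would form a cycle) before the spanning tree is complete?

1

Kruskal's algorithm — process edges by increasing weight (ties by edge label):
n1—n4 (2): add — endpoints in different components.
n3—n4 (2): add — endpoints in different components.
n3—n7 (2): add — endpoints in different components.
n7—n9 (2): add — endpoints in different components.
n1—n7 (4): skip — n7 and n1 already connected.
n6—n9 (4): add — endpoints in different components.
Edges rejected before the tree was complete: 1.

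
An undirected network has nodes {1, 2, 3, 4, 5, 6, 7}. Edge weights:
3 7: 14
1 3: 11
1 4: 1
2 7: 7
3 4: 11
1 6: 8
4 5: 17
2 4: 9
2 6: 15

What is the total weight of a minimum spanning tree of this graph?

Prim, starting at 5.
Step 1: cheapest edge leaving the tree is 4 5 (17); add 4.
Step 2: cheapest edge leaving the tree is 1 4 (1); add 1.
Step 3: cheapest edge leaving the tree is 1 6 (8); add 6.
Step 4: cheapest edge leaving the tree is 2 4 (9); add 2.
Step 5: cheapest edge leaving the tree is 2 7 (7); add 7.
Step 6: cheapest edge leaving the tree is 1 3 (11); add 3.
MST edges: 4 5, 1 4, 1 6, 2 4, 2 7, 1 3; total weight 17+1+8+9+7+11 = 53.

53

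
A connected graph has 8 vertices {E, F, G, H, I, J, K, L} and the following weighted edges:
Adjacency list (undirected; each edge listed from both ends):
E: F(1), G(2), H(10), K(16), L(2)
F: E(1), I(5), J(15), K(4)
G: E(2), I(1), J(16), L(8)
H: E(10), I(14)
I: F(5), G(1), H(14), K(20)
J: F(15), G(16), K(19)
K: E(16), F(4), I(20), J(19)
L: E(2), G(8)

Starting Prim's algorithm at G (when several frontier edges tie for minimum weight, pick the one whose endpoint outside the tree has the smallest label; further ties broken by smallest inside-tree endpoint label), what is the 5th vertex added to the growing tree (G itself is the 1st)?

L

Grow the tree from G using Prim:
Step 1: cheapest edge leaving the tree is G–I (1); add I.
Step 2: cheapest edge leaving the tree is E–G (2); add E.
Step 3: cheapest edge leaving the tree is E–F (1); add F.
Step 4: cheapest edge leaving the tree is E–L (2); add L.
Step 5: cheapest edge leaving the tree is F–K (4); add K.
Step 6: cheapest edge leaving the tree is E–H (10); add H.
Step 7: cheapest edge leaving the tree is F–J (15); add J.
Vertex order: G, I, E, F, L, K, H, J. The 5th vertex is L.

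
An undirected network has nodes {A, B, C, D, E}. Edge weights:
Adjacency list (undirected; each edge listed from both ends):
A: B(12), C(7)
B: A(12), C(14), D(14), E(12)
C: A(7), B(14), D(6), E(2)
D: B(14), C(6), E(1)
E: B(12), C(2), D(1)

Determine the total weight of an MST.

Sort edges by weight, then run Kruskal:
D–E (1): add. Components now {A} {B} {C} {D,E}
C–E (2): add. Components now {A} {B} {C,D,E}
C–D (6): skip — C and D already connected.
A–C (7): add. Components now {A,C,D,E} {B}
A–B (12): add. Components now {A,B,C,D,E}
MST edges: D–E, C–E, A–C, A–B; total weight 1+2+7+12 = 22.

22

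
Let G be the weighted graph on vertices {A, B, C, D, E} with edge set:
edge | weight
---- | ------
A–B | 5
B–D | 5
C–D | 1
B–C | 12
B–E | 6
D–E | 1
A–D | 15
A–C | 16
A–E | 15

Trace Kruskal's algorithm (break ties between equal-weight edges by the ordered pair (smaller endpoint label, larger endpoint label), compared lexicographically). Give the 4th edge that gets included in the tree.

B-D

Sort edges by weight, then run Kruskal:
C–D (1): add. Components now {A} {B} {C,D} {E}
D–E (1): add. Components now {A} {B} {C,D,E}
A–B (5): add. Components now {A,B} {C,D,E}
B–D (5): add. Components now {A,B,C,D,E}
The 4th edge added is B–D.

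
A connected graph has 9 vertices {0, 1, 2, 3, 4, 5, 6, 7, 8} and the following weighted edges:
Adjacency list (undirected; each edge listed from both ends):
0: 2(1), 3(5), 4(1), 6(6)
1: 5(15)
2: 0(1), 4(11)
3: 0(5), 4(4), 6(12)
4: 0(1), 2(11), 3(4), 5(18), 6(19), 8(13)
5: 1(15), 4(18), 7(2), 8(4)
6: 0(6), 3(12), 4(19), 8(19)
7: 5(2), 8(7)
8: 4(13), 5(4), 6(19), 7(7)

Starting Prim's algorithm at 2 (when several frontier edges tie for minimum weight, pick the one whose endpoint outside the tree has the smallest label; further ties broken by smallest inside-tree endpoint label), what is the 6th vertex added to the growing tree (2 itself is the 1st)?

8

Prim, starting at 2.
Step 1: cheapest edge leaving the tree is 0-2 (1); add 0.
Step 2: cheapest edge leaving the tree is 0-4 (1); add 4.
Step 3: cheapest edge leaving the tree is 3-4 (4); add 3.
Step 4: cheapest edge leaving the tree is 0-6 (6); add 6.
Step 5: cheapest edge leaving the tree is 4-8 (13); add 8.
Step 6: cheapest edge leaving the tree is 5-8 (4); add 5.
Step 7: cheapest edge leaving the tree is 5-7 (2); add 7.
Step 8: cheapest edge leaving the tree is 1-5 (15); add 1.
Vertex order: 2, 0, 4, 3, 6, 8, 5, 7, 1. The 6th vertex is 8.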